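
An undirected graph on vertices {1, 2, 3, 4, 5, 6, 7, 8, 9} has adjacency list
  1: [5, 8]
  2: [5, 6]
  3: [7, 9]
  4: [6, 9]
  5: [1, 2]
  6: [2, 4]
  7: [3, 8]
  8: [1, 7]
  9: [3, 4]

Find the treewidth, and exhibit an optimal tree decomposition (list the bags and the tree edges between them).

Each bag holds 3 vertices, so the decomposition has width 2, which upper-bounds the treewidth. For the lower bound, G contains the cycle 4–6–2–5–1–8–7–3–9–4, so G is not a forest; only forests have treewidth ≤ 1, hence tw(G) ≥ 2. Hence tw(G) = 2 exactly.

Treewidth 2.
Bags: B1 = {2, 4, 6}  B2 = {2, 4, 5}  B3 = {1, 4, 5}  B4 = {1, 4, 8}  B5 = {4, 7, 8}  B6 = {3, 4, 7}  B7 = {3, 4, 9}
Tree: B1–B2, B2–B3, B3–B4, B4–B5, B5–B6, B6–B7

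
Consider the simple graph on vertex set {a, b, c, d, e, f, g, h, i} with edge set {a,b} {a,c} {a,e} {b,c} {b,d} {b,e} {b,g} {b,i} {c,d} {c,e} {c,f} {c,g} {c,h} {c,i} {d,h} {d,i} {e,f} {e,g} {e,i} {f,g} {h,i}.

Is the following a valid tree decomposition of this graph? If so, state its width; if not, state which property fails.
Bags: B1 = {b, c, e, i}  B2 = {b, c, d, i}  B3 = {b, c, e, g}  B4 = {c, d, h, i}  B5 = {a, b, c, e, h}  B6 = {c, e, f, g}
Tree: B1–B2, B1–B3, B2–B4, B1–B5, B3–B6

A tree decomposition must satisfy three properties: every vertex lies in some bag; for every edge, both endpoints lie together in some bag; and for every vertex, the bags containing it form a connected subtree. Here bags containing vertex h are not connected in the tree, so the decomposition is invalid.

No — bags containing vertex h are not connected in the tree.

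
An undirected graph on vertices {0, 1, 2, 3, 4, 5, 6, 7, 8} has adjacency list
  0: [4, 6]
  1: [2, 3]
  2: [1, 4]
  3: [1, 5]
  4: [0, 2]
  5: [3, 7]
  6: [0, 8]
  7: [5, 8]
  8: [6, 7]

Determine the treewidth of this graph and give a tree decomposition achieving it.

Each bag holds 3 vertices, so the decomposition has width 2, which upper-bounds the treewidth. For the lower bound, G contains the cycle 7–8–6–0–4–2–1–3–5–7, so G is not a forest; only forests have treewidth ≤ 1, hence tw(G) ≥ 2. Hence tw(G) = 2 exactly.

Treewidth 2.
One such decomposition:
Bags: B1 = {6, 7, 8}  B2 = {0, 6, 7}  B3 = {0, 4, 7}  B4 = {2, 4, 7}  B5 = {1, 2, 7}  B6 = {1, 3, 7}  B7 = {3, 5, 7}
Tree: B1–B2, B2–B3, B3–B4, B4–B5, B5–B6, B6–B7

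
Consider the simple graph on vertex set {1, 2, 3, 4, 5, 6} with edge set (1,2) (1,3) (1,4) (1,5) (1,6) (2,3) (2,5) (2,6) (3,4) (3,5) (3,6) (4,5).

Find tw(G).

3

A width-3 tree decomposition is:
Bags: B1 = {1, 3, 4, 5}  B2 = {1, 2, 3, 5}  B3 = {1, 2, 3, 6}
Tree: B1–B2, B2–B3
Each bag holds 4 vertices, so the decomposition has width 3, which upper-bounds the treewidth. For the lower bound, the 4 vertices {1, 2, 3, 5} are pairwise adjacent, and any tree decomposition puts a clique entirely inside one bag — forcing width ≥ 3. Therefore the treewidth is 3.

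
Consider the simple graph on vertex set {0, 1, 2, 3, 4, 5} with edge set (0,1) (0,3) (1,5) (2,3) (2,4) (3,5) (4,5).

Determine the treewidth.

A width-2 tree decomposition is:
Bags: B1 = {2, 4, 5}  B2 = {2, 3, 5}  B3 = {1, 3, 5}  B4 = {0, 1, 3}
Tree: B1–B2, B2–B3, B3–B4
Each bag holds 3 vertices, so the decomposition has width 2, which upper-bounds the treewidth. For the lower bound, G contains the cycle 4–2–3–5–4, so G is not a forest; only forests have treewidth ≤ 1, hence tw(G) ≥ 2. Combining the bounds, tw(G) = 2.

2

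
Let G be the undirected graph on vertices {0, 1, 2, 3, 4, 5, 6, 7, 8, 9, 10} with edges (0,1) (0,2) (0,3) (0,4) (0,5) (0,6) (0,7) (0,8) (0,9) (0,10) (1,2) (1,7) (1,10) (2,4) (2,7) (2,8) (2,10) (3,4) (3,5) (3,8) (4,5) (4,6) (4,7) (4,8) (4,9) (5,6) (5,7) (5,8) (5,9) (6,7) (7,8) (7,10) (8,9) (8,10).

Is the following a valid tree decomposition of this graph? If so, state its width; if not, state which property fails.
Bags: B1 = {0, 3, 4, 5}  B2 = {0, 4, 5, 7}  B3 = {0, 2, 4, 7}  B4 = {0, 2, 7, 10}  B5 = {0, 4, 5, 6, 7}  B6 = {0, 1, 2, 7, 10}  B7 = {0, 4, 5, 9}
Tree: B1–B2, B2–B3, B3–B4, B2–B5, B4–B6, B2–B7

A tree decomposition must satisfy three properties: every vertex lies in some bag; for every edge, both endpoints lie together in some bag; and for every vertex, the bags containing it form a connected subtree. Here vertex 8 appears in no bag, so the decomposition is invalid.

No — vertex 8 appears in no bag.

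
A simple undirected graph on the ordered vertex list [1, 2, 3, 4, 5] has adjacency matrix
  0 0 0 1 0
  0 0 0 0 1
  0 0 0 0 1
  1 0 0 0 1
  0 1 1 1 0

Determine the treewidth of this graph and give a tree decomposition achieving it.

Treewidth 1.
Bags: B1 = {1, 4}  B2 = {4, 5}  B3 = {2, 5}  B4 = {3, 5}
Tree: B1–B2, B2–B3, B2–B4

Each bag holds 2 vertices, so the decomposition has width 1, which upper-bounds the treewidth. Since G has at least one edge (e.g. 4–1), it is not an edgeless graph, so tw(G) ≥ 1. The upper and lower bounds meet at 1, so that is the treewidth.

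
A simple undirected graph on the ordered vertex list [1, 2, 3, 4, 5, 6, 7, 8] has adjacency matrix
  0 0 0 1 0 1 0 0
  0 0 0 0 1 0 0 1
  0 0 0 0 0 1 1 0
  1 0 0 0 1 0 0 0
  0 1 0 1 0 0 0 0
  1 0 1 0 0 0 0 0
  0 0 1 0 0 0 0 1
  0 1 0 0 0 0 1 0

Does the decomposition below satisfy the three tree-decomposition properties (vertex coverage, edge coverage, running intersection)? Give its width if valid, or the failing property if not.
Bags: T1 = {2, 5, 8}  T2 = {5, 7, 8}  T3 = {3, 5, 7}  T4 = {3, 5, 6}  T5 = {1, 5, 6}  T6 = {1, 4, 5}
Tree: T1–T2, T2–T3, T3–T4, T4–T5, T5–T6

Checking the three conditions: (i) the bags cover all of {1, 2, 3, 4, 5, 6, 7, 8}; (ii) for each edge, some bag contains both endpoints; (iii) the bags containing any fixed vertex form a subtree. All hold, so the decomposition is valid with width 3 − 1 = 2.

Yes; width 2.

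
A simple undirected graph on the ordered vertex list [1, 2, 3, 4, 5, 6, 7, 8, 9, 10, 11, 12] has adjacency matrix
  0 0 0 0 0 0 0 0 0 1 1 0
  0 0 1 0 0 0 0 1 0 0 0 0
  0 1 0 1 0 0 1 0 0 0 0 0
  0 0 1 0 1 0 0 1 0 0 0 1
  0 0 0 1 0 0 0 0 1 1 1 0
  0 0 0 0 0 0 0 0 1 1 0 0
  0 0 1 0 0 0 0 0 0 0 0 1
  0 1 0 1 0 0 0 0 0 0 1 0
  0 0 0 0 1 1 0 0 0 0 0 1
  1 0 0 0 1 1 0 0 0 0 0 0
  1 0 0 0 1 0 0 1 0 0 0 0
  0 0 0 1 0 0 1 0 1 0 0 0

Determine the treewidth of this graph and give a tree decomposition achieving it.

Treewidth 3.
One such decomposition:
Bags: B1 = {1, 6, 9, 10}  B2 = {1, 5, 9, 10}  B3 = {1, 5, 9, 11}  B4 = {5, 9, 11, 12}  B5 = {4, 5, 11, 12}  B6 = {4, 8, 11, 12}  B7 = {4, 7, 8, 12}  B8 = {3, 4, 7, 8}  B9 = {2, 3, 7, 8}
Tree: B1–B2, B2–B3, B3–B4, B4–B5, B5–B6, B6–B7, B7–B8, B8–B9

Each bag holds 4 vertices, so the decomposition has width 3, which upper-bounds the treewidth. For the lower bound: the 4 vertex sets {1,6,10}, {9}, {5}, {4,8,11,12} are disjoint, each induces a connected subgraph, and every pair is joined by at least one edge of G. Contracting each set to a single vertex therefore yields K_{4} as a minor, and since treewidth is minor-monotone, tw(G) ≥ tw(K_{4}) = 3. Hence tw(G) = 3 exactly.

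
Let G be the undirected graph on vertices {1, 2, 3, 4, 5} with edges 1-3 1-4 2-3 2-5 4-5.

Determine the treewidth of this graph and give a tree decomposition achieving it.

Every bag has size at most 3, so the width is 3 − 1 = 2 and tw(G) ≤ 2. Since 3–1–4–5–2–3 is a cycle in G, G is not acyclic. Forests are exactly the graphs of treewidth ≤ 1, so tw(G) ≥ 2. Combining the bounds, tw(G) = 2.

Treewidth 2.
One optimal decomposition is:
Bags: B1 = {1, 3, 4}  B2 = {3, 4, 5}  B3 = {2, 3, 5}
Tree: B1–B2, B2–B3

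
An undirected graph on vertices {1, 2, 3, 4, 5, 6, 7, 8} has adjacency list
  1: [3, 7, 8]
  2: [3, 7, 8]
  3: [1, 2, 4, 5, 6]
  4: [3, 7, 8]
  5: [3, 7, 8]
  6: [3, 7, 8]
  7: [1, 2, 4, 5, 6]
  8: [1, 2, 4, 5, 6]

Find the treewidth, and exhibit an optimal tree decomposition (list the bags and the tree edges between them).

Each bag holds 4 vertices, so the decomposition has width 3, which upper-bounds the treewidth. For the lower bound: the 4 vertex sets {6,7}, {3,4}, {8}, {1} are disjoint, each induces a connected subgraph, and every pair is joined by at least one edge of G. Contracting each set to a single vertex therefore yields K_{4} as a minor, and since treewidth is minor-monotone, tw(G) ≥ tw(K_{4}) = 3. Hence tw(G) = 3 exactly.

Treewidth 3.
One optimal decomposition is:
Bags: B1 = {3, 6, 7, 8}  B2 = {3, 4, 7, 8}  B3 = {1, 3, 7, 8}  B4 = {3, 5, 7, 8}  B5 = {2, 3, 7, 8}
Tree: B1–B2, B2–B3, B3–B4, B4–B5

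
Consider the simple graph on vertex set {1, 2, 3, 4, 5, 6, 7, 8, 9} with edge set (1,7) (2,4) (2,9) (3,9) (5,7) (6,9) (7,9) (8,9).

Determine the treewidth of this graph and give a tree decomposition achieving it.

Treewidth 1.
One such decomposition:
Bags: B1 = {8, 9}  B2 = {7, 9}  B3 = {6, 9}  B4 = {2, 9}  B5 = {3, 9}  B6 = {2, 4}  B7 = {1, 7}  B8 = {5, 7}
Tree: B1–B2, B1–B3, B1–B4, B3–B5, B4–B6, B2–B7, B2–B8

The largest bag has 2 vertices, giving width 1; this decomposition certifies tw(G) ≤ 1. Any graph with an edge has treewidth ≥ 1, and G has the edge 9–8. Therefore the treewidth is 1.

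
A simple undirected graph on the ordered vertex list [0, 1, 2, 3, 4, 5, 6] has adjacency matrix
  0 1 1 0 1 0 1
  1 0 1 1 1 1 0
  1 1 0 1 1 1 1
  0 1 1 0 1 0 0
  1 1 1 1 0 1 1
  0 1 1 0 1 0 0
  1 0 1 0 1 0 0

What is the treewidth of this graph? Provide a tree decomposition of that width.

Treewidth 3.
Bags: B1 = {0, 2, 4, 6}  B2 = {0, 1, 2, 4}  B3 = {1, 2, 3, 4}  B4 = {1, 2, 4, 5}
Tree: B1–B2, B2–B3, B2–B4

Each bag holds 4 vertices, so the decomposition has width 3, which upper-bounds the treewidth. For the lower bound, the 4 vertices {0, 1, 2, 4} are pairwise adjacent, and any tree decomposition puts a clique entirely inside one bag — forcing width ≥ 3. Therefore the treewidth is 3.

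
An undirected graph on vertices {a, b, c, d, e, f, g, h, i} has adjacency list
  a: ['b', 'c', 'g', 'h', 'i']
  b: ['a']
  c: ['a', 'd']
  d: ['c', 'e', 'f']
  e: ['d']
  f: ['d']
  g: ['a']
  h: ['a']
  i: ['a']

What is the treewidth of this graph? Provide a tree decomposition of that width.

Treewidth 1.
One such decomposition:
Bags: B1 = {c, d}  B2 = {a, c}  B3 = {a, i}  B4 = {d, f}  B5 = {a, h}  B6 = {a, b}  B7 = {a, g}  B8 = {d, e}
Tree: B1–B2, B2–B3, B1–B4, B3–B5, B5–B6, B5–B7, B1–B8

Each bag holds 2 vertices, so the decomposition has width 1, which upper-bounds the treewidth. G has an edge, so its treewidth is at least 1. Hence tw(G) = 1 exactly.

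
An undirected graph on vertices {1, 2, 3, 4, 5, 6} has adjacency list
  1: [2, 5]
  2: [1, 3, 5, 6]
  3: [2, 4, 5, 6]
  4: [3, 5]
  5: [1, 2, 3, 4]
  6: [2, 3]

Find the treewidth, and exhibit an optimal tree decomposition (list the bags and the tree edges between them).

Treewidth 2.
Bags: B1 = {1, 2, 5}  B2 = {2, 3, 5}  B3 = {2, 3, 6}  B4 = {3, 4, 5}
Tree: B1–B2, B2–B3, B2–B4

Every bag has size at most 3, so the width is 3 − 1 = 2 and tw(G) ≤ 2. Conversely, {1, 2, 5} is a clique of size 3, and the vertices of any clique must share a bag in every tree decomposition; so some bag has ≥ 3 vertices and tw(G) ≥ 2. Hence tw(G) = 2 exactly.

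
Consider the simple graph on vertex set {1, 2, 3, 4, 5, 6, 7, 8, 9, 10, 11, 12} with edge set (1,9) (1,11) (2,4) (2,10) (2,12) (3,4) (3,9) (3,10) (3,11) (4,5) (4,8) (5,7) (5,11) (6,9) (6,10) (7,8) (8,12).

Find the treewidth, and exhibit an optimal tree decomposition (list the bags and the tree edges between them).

Each bag holds 4 vertices, so the decomposition has width 3, which upper-bounds the treewidth. For the lower bound: the 4 vertex sets {1,6,9}, {11}, {3}, {2,4,5,10} are disjoint, each induces a connected subgraph, and every pair is joined by at least one edge of G. Contracting each set to a single vertex therefore yields K_{4} as a minor, and since treewidth is minor-monotone, tw(G) ≥ tw(K_{4}) = 3. The upper and lower bounds meet at 3, so that is the treewidth.

Treewidth 3.
One optimal decomposition is:
Bags: B1 = {1, 6, 9, 11}  B2 = {3, 6, 9, 11}  B3 = {3, 6, 10, 11}  B4 = {3, 5, 10, 11}  B5 = {3, 4, 5, 10}  B6 = {2, 4, 5, 10}  B7 = {2, 4, 5, 7}  B8 = {2, 4, 7, 8}  B9 = {2, 7, 8, 12}
Tree: B1–B2, B2–B3, B3–B4, B4–B5, B5–B6, B6–B7, B7–B8, B8–B9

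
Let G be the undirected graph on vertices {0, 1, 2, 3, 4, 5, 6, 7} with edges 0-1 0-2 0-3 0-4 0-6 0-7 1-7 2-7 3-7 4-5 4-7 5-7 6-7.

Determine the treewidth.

A width-2 tree decomposition is:
Bags: B1 = {0, 3, 7}  B2 = {0, 2, 7}  B3 = {0, 4, 7}  B4 = {4, 5, 7}  B5 = {0, 6, 7}  B6 = {0, 1, 7}
Tree: B1–B2, B1–B3, B3–B4, B2–B5, B5–B6
Every bag has size at most 3, so the width is 3 − 1 = 2 and tw(G) ≤ 2. For the lower bound, the 3 vertices {0, 1, 7} are pairwise adjacent, and any tree decomposition puts a clique entirely inside one bag — forcing width ≥ 2. Combining the bounds, tw(G) = 2.

2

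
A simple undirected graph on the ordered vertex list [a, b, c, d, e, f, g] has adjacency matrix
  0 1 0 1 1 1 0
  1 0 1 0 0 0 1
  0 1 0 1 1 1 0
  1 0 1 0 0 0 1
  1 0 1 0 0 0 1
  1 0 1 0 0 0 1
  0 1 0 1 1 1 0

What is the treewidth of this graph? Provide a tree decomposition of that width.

Each bag holds 4 vertices, so the decomposition has width 3, which upper-bounds the treewidth. For the lower bound: the 4 vertex sets {a,e}, {f,g}, {c}, {b} are disjoint, each induces a connected subgraph, and every pair is joined by at least one edge of G. Contracting each set to a single vertex therefore yields K_{4} as a minor, and since treewidth is minor-monotone, tw(G) ≥ tw(K_{4}) = 3. Combining the bounds, tw(G) = 3.

Treewidth 3.
One optimal decomposition is:
Bags: B1 = {a, c, e, g}  B2 = {a, c, f, g}  B3 = {a, b, c, g}  B4 = {a, c, d, g}
Tree: B1–B2, B2–B3, B3–B4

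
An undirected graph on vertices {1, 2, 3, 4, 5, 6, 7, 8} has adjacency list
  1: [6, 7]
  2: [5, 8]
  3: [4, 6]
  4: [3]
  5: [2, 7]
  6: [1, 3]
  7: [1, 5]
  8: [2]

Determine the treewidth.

A width-1 tree decomposition is:
Bags: B1 = {2, 8}  B2 = {2, 5}  B3 = {5, 7}  B4 = {1, 7}  B5 = {1, 6}  B6 = {3, 6}  B7 = {3, 4}
Tree: B1–B2, B2–B3, B3–B4, B4–B5, B5–B6, B6–B7
Every bag has size at most 2, so the width is 2 − 1 = 1 and tw(G) ≤ 1. G has an edge, so its treewidth is at least 1. Combining the bounds, tw(G) = 1.

1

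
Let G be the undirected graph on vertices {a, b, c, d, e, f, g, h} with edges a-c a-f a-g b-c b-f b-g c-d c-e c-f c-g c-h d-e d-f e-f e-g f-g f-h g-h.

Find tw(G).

3

A width-3 tree decomposition is:
Bags: B1 = {c, e, f, g}  B2 = {c, d, e, f}  B3 = {c, f, g, h}  B4 = {a, c, f, g}  B5 = {b, c, f, g}
Tree: B1–B2, B1–B3, B3–B4, B3–B5
The largest bag has 4 vertices, giving width 3; this decomposition certifies tw(G) ≤ 3. Conversely, {c, d, e, f} is a clique of size 4, and the vertices of any clique must share a bag in every tree decomposition; so some bag has ≥ 4 vertices and tw(G) ≥ 3. The upper and lower bounds meet at 3, so that is the treewidth.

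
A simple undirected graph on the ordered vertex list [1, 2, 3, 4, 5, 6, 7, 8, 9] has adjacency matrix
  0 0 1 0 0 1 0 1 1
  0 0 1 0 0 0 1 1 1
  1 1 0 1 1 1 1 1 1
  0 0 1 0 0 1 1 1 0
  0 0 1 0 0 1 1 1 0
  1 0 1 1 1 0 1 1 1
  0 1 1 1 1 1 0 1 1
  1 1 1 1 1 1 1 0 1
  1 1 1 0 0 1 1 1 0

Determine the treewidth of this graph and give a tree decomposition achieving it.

Treewidth 4.
One optimal decomposition is:
Bags: B1 = {3, 4, 6, 7, 8}  B2 = {3, 6, 7, 8, 9}  B3 = {3, 5, 6, 7, 8}  B4 = {1, 3, 6, 8, 9}  B5 = {2, 3, 7, 8, 9}
Tree: B1–B2, B2–B3, B2–B4, B2–B5

Each bag holds 5 vertices, so the decomposition has width 4, which upper-bounds the treewidth. Conversely, {2, 3, 7, 8, 9} is a clique of size 5, and the vertices of any clique must share a bag in every tree decomposition; so some bag has ≥ 5 vertices and tw(G) ≥ 4. Therefore the treewidth is 4.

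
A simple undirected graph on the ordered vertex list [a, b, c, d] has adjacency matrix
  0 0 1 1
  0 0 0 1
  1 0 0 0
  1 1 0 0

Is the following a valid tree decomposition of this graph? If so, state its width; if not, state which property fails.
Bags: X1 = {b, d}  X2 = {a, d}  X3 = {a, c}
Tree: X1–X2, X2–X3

Yes; width 1.

Vertex coverage: the bags together contain {a, b, c, d}, the full vertex set. Edge coverage: each edge of G has both endpoints in at least one bag. Running intersection: for every vertex, the bags containing it form a connected subtree. All three properties hold, so this is a valid tree decomposition of width max|bag| − 1 = 1, and hence tw(G) ≤ 1.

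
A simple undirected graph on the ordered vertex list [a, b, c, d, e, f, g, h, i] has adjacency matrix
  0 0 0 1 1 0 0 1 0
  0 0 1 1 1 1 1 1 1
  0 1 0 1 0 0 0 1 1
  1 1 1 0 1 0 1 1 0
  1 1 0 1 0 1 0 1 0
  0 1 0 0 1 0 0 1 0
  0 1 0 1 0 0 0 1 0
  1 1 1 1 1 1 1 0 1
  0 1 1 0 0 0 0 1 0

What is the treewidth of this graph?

3

A width-3 tree decomposition is:
Bags: B1 = {b, d, e, h}  B2 = {a, d, e, h}  B3 = {b, c, d, h}  B4 = {b, e, f, h}  B5 = {b, d, g, h}  B6 = {b, c, h, i}
Tree: B1–B2, B1–B3, B1–B4, B1–B5, B3–B6
Every bag has size at most 4, so the width is 4 − 1 = 3 and tw(G) ≤ 3. Conversely, {a, d, e, h} is a clique of size 4, and the vertices of any clique must share a bag in every tree decomposition; so some bag has ≥ 4 vertices and tw(G) ≥ 3. Hence tw(G) = 3 exactly.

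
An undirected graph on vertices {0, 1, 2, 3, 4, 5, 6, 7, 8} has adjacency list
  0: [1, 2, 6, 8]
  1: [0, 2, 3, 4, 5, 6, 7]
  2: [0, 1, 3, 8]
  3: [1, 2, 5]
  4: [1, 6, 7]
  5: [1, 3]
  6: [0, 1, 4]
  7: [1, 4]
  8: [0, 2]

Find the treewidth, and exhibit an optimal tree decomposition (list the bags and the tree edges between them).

The largest bag has 3 vertices, giving width 2; this decomposition certifies tw(G) ≤ 2. On the other hand G contains the 3-clique {0, 2, 8}. A clique must lie in a single bag of any decomposition, so no decomposition can have width below 2. Hence tw(G) = 2 exactly.

Treewidth 2.
One such decomposition:
Bags: B1 = {1, 4, 7}  B2 = {1, 4, 6}  B3 = {0, 1, 6}  B4 = {0, 1, 2}  B5 = {1, 2, 3}  B6 = {0, 2, 8}  B7 = {1, 3, 5}
Tree: B1–B2, B2–B3, B3–B4, B4–B5, B4–B6, B5–B7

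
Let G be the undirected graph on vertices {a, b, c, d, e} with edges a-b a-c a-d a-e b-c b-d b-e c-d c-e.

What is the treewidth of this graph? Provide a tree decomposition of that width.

Treewidth 3.
Bags: B1 = {a, b, c, d}  B2 = {a, b, c, e}
Tree: B1–B2

The largest bag has 4 vertices, giving width 3; this decomposition certifies tw(G) ≤ 3. Conversely, {a, b, c, d} is a clique of size 4, and the vertices of any clique must share a bag in every tree decomposition; so some bag has ≥ 4 vertices and tw(G) ≥ 3. Combining the bounds, tw(G) = 3.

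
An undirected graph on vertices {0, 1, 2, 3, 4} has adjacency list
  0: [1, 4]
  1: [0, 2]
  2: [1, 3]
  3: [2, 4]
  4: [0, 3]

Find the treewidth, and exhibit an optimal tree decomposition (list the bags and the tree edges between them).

Each bag holds 3 vertices, so the decomposition has width 2, which upper-bounds the treewidth. For the lower bound, G contains the cycle 2–1–0–4–3–2, so G is not a forest; only forests have treewidth ≤ 1, hence tw(G) ≥ 2. Therefore the treewidth is 2.

Treewidth 2.
Bags: B1 = {0, 1, 2}  B2 = {0, 2, 4}  B3 = {2, 3, 4}
Tree: B1–B2, B2–B3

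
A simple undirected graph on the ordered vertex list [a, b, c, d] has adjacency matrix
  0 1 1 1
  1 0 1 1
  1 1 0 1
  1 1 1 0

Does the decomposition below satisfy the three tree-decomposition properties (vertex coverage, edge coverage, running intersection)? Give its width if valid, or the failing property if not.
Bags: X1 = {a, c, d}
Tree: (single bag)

A tree decomposition must satisfy three properties: every vertex lies in some bag; for every edge, both endpoints lie together in some bag; and for every vertex, the bags containing it form a connected subtree. Here vertex b appears in no bag, so the decomposition is invalid.

No — vertex b appears in no bag.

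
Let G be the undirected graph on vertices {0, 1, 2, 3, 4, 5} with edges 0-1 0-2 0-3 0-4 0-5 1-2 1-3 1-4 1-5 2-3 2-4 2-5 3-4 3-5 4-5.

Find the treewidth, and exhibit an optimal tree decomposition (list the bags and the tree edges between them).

A single bag containing all 6 vertices is trivially a valid decomposition of width 5. Conversely, {0, 1, 2, 3, 4, 5} is a clique of size 6, and the vertices of any clique must share a bag in every tree decomposition; so some bag has ≥ 6 vertices and tw(G) ≥ 5. The upper and lower bounds meet at 5, so that is the treewidth.

Treewidth 5.
One such decomposition:
Bags: B1 = {0, 1, 2, 3, 4, 5}
Tree: (single bag)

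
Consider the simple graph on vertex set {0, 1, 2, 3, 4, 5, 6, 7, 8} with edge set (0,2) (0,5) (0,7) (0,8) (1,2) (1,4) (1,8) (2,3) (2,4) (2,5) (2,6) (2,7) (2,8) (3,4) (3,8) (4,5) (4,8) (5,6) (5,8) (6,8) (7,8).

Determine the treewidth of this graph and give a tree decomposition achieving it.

Each bag holds 4 vertices, so the decomposition has width 3, which upper-bounds the treewidth. For the lower bound, the 4 vertices {0, 2, 5, 8} are pairwise adjacent, and any tree decomposition puts a clique entirely inside one bag — forcing width ≥ 3. Combining the bounds, tw(G) = 3.

Treewidth 3.
One such decomposition:
Bags: B1 = {0, 2, 5, 8}  B2 = {2, 5, 6, 8}  B3 = {2, 4, 5, 8}  B4 = {2, 3, 4, 8}  B5 = {0, 2, 7, 8}  B6 = {1, 2, 4, 8}
Tree: B1–B2, B2–B3, B3–B4, B1–B5, B4–B6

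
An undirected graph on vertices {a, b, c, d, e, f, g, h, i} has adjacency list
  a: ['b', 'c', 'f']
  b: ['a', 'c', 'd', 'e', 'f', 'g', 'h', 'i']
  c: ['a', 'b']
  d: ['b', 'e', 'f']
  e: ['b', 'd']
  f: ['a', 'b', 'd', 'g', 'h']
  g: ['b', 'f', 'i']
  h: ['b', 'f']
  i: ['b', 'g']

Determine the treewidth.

2

A width-2 tree decomposition is:
Bags: B1 = {b, f, h}  B2 = {b, d, f}  B3 = {a, b, f}  B4 = {b, f, g}  B5 = {b, d, e}  B6 = {b, g, i}  B7 = {a, b, c}
Tree: B1–B2, B1–B3, B1–B4, B2–B5, B4–B6, B3–B7
The largest bag has 3 vertices, giving width 2; this decomposition certifies tw(G) ≤ 2. On the other hand G contains the 3-clique {b, d, e}. A clique must lie in a single bag of any decomposition, so no decomposition can have width below 2. The upper and lower bounds meet at 2, so that is the treewidth.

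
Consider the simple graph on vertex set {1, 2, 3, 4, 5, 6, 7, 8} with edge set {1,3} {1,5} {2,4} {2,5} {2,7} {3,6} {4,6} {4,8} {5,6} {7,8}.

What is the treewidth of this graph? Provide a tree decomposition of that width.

Treewidth 2.
One optimal decomposition is:
Bags: B1 = {1, 3, 5}  B2 = {3, 5, 6}  B3 = {2, 5, 6}  B4 = {2, 4, 6}  B5 = {2, 4, 7}  B6 = {4, 7, 8}
Tree: B1–B2, B2–B3, B3–B4, B4–B5, B5–B6

Each bag holds 3 vertices, so the decomposition has width 2, which upper-bounds the treewidth. Since 1–3–6–5–1 is a cycle in G, G is not acyclic. Forests are exactly the graphs of treewidth ≤ 1, so tw(G) ≥ 2. Hence tw(G) = 2 exactly.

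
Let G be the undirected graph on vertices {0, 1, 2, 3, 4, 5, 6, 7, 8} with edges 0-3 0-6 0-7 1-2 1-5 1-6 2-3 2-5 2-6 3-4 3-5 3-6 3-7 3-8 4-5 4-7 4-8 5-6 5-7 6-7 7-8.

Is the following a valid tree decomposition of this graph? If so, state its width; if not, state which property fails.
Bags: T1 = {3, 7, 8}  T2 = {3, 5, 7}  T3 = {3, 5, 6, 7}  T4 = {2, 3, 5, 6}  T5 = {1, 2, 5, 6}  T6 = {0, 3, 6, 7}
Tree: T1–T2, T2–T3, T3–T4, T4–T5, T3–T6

A tree decomposition must satisfy three properties: every vertex lies in some bag; for every edge, both endpoints lie together in some bag; and for every vertex, the bags containing it form a connected subtree. Here vertex 4 appears in no bag, so the decomposition is invalid.

No — vertex 4 appears in no bag.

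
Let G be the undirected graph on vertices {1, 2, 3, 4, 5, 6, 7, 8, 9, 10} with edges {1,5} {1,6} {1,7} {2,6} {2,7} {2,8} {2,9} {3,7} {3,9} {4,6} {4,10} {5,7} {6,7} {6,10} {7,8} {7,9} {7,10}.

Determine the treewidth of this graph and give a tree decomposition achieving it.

Every bag has size at most 3, so the width is 3 − 1 = 2 and tw(G) ≤ 2. Conversely, {4, 6, 10} is a clique of size 3, and the vertices of any clique must share a bag in every tree decomposition; so some bag has ≥ 3 vertices and tw(G) ≥ 2. Combining the bounds, tw(G) = 2.

Treewidth 2.
Bags: B1 = {1, 6, 7}  B2 = {6, 7, 10}  B3 = {2, 6, 7}  B4 = {2, 7, 9}  B5 = {4, 6, 10}  B6 = {3, 7, 9}  B7 = {1, 5, 7}  B8 = {2, 7, 8}
Tree: B1–B2, B1–B3, B3–B4, B2–B5, B4–B6, B1–B7, B4–B8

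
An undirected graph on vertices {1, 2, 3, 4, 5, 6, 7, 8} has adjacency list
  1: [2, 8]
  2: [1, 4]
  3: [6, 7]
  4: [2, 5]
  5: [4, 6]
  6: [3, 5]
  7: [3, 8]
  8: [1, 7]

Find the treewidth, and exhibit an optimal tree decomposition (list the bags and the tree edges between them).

Each bag holds 3 vertices, so the decomposition has width 2, which upper-bounds the treewidth. For the lower bound, G contains the cycle 2–4–5–6–3–7–8–1–2, so G is not a forest; only forests have treewidth ≤ 1, hence tw(G) ≥ 2. Therefore the treewidth is 2.

Treewidth 2.
One such decomposition:
Bags: B1 = {2, 4, 5}  B2 = {2, 5, 6}  B3 = {2, 3, 6}  B4 = {2, 3, 7}  B5 = {2, 7, 8}  B6 = {1, 2, 8}
Tree: B1–B2, B2–B3, B3–B4, B4–B5, B5–B6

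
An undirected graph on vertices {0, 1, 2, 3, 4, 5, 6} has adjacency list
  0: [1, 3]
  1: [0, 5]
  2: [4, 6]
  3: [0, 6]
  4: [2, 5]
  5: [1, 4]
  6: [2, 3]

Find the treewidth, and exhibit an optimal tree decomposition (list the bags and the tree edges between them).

Treewidth 2.
One optimal decomposition is:
Bags: B1 = {2, 3, 6}  B2 = {2, 3, 4}  B3 = {3, 4, 5}  B4 = {1, 3, 5}  B5 = {0, 1, 3}
Tree: B1–B2, B2–B3, B3–B4, B4–B5

The largest bag has 3 vertices, giving width 2; this decomposition certifies tw(G) ≤ 2. The edges 3–6–2–4–5–1–0–3 form a cycle, so G is not a tree and its treewidth is at least 2. Therefore the treewidth is 2.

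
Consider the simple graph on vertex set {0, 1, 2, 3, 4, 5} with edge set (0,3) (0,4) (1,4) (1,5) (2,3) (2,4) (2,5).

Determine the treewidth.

2

A width-2 tree decomposition is:
Bags: B1 = {0, 3, 4}  B2 = {2, 3, 4}  B3 = {1, 2, 4}  B4 = {1, 2, 5}
Tree: B1–B2, B2–B3, B3–B4
Each bag holds 3 vertices, so the decomposition has width 2, which upper-bounds the treewidth. Since 0–3–2–4–0 is a cycle in G, G is not acyclic. Forests are exactly the graphs of treewidth ≤ 1, so tw(G) ≥ 2. The upper and lower bounds meet at 2, so that is the treewidth.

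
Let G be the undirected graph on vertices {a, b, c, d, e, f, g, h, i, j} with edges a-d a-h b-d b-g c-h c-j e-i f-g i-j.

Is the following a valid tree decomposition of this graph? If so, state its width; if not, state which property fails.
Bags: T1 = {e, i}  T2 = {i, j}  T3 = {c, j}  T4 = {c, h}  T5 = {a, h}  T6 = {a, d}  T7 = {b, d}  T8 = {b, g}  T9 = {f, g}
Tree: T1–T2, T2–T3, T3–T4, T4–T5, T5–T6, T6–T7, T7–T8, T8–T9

Checking the three conditions: (i) the bags cover all of {a, b, c, d, e, f, g, h, i, j}; (ii) for each edge, some bag contains both endpoints; (iii) the bags containing any fixed vertex form a subtree. All hold, so the decomposition is valid with width 2 − 1 = 1.

Yes; width 1.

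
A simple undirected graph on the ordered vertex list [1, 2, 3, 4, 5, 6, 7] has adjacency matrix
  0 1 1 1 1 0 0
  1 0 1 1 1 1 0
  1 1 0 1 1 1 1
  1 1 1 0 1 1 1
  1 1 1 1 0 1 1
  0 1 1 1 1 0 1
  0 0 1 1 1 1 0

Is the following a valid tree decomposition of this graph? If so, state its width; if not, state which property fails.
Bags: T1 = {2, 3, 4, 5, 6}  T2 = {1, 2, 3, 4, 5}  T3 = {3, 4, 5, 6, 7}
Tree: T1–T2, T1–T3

Checking the three conditions: (i) the bags cover all of {1, 2, 3, 4, 5, 6, 7}; (ii) for each edge, some bag contains both endpoints; (iii) the bags containing any fixed vertex form a subtree. All hold, so the decomposition is valid with width 5 − 1 = 4.

Yes; width 4.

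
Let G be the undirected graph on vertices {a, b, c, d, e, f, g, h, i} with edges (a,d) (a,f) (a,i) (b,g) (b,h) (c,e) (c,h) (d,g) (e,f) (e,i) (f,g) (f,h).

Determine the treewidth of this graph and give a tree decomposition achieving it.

The largest bag has 4 vertices, giving width 3; this decomposition certifies tw(G) ≤ 3. For the lower bound: the 4 vertex sets {b,d,g}, {h}, {f}, {a,c,e,i} are disjoint, each induces a connected subgraph, and every pair is joined by at least one edge of G. Contracting each set to a single vertex therefore yields K_{4} as a minor, and since treewidth is minor-monotone, tw(G) ≥ tw(K_{4}) = 3. Combining the bounds, tw(G) = 3.

Treewidth 3.
One such decomposition:
Bags: B1 = {b, d, g, h}  B2 = {d, f, g, h}  B3 = {a, d, f, h}  B4 = {a, c, f, h}  B5 = {a, c, e, f}  B6 = {a, c, e, i}
Tree: B1–B2, B2–B3, B3–B4, B4–B5, B5–B6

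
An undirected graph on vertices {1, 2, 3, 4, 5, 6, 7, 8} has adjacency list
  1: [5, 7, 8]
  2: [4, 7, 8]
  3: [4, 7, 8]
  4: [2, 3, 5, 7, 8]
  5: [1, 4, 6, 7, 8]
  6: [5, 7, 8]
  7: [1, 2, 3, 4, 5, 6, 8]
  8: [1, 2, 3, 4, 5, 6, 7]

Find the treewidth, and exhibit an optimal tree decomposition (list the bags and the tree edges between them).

Each bag holds 4 vertices, so the decomposition has width 3, which upper-bounds the treewidth. Conversely, {1, 5, 7, 8} is a clique of size 4, and the vertices of any clique must share a bag in every tree decomposition; so some bag has ≥ 4 vertices and tw(G) ≥ 3. Combining the bounds, tw(G) = 3.

Treewidth 3.
Bags: B1 = {3, 4, 7, 8}  B2 = {4, 5, 7, 8}  B3 = {1, 5, 7, 8}  B4 = {2, 4, 7, 8}  B5 = {5, 6, 7, 8}
Tree: B1–B2, B2–B3, B1–B4, B3–B5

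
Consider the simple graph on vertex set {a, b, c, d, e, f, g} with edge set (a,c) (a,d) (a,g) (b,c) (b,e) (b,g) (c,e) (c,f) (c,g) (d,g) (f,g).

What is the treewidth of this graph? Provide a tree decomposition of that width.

Treewidth 2.
Bags: B1 = {a, d, g}  B2 = {a, c, g}  B3 = {c, f, g}  B4 = {b, c, g}  B5 = {b, c, e}
Tree: B1–B2, B2–B3, B2–B4, B4–B5

Each bag holds 3 vertices, so the decomposition has width 2, which upper-bounds the treewidth. On the other hand G contains the 3-clique {a, d, g}. A clique must lie in a single bag of any decomposition, so no decomposition can have width below 2. The upper and lower bounds meet at 2, so that is the treewidth.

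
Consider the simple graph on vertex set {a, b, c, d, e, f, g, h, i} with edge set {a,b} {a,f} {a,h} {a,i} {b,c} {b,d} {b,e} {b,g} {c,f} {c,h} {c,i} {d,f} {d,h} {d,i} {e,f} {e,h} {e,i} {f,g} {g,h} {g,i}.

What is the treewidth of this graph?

A width-4 tree decomposition is:
Bags: B1 = {b, c, f, h, i}  B2 = {b, e, f, h, i}  B3 = {a, b, f, h, i}  B4 = {b, f, g, h, i}  B5 = {b, d, f, h, i}
Tree: B1–B2, B2–B3, B3–B4, B4–B5
Every bag has size at most 5, so the width is 5 − 1 = 4 and tw(G) ≤ 4. For the lower bound: the 5 vertex sets {b,c}, {e,h}, {a,i}, {f}, {g} are disjoint, each induces a connected subgraph, and every pair is joined by at least one edge of G. Contracting each set to a single vertex therefore yields K_{5} as a minor, and since treewidth is minor-monotone, tw(G) ≥ tw(K_{5}) = 4. Therefore the treewidth is 4.

4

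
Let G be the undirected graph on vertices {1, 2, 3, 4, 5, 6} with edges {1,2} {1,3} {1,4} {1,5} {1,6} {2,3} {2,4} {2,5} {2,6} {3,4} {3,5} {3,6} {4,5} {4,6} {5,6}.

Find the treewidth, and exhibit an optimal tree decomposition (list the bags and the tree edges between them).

With just one bag of size 6, the width is 6 − 1 = 5, so tw(G) ≤ 5. For the lower bound, the 6 vertices {1, 2, 3, 4, 5, 6} are pairwise adjacent, and any tree decomposition puts a clique entirely inside one bag — forcing width ≥ 5. The upper and lower bounds meet at 5, so that is the treewidth.

Treewidth 5.
Bags: B1 = {1, 2, 3, 4, 5, 6}
Tree: (single bag)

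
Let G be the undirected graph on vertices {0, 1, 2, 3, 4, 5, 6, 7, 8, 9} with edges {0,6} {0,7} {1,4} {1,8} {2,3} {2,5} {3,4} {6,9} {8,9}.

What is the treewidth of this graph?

A width-1 tree decomposition is:
Bags: B1 = {0, 7}  B2 = {0, 6}  B3 = {6, 9}  B4 = {8, 9}  B5 = {1, 8}  B6 = {1, 4}  B7 = {3, 4}  B8 = {2, 3}  B9 = {2, 5}
Tree: B1–B2, B2–B3, B3–B4, B4–B5, B5–B6, B6–B7, B7–B8, B8–B9
The largest bag has 2 vertices, giving width 1; this decomposition certifies tw(G) ≤ 1. Since G has at least one edge (e.g. 7–0), it is not an edgeless graph, so tw(G) ≥ 1. Therefore the treewidth is 1.

1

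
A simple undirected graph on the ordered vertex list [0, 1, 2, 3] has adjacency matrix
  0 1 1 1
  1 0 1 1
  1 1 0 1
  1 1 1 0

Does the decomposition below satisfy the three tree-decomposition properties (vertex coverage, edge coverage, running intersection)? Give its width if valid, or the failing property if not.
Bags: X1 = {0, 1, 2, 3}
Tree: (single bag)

Vertex coverage: the bags together contain {0, 1, 2, 3}, the full vertex set. Edge coverage: each edge of G has both endpoints in at least one bag. Running intersection: for every vertex, the bags containing it form a connected subtree. All three properties hold, so this is a valid tree decomposition of width max|bag| − 1 = 3, and hence tw(G) ≤ 3.

Yes; width 3.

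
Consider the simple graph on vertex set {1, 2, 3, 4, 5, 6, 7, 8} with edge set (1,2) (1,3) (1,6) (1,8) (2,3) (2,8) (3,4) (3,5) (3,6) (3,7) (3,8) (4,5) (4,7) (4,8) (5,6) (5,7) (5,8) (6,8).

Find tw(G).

A width-3 tree decomposition is:
Bags: B1 = {1, 3, 6, 8}  B2 = {3, 5, 6, 8}  B3 = {1, 2, 3, 8}  B4 = {3, 4, 5, 8}  B5 = {3, 4, 5, 7}
Tree: B1–B2, B1–B3, B2–B4, B4–B5
The largest bag has 4 vertices, giving width 3; this decomposition certifies tw(G) ≤ 3. Conversely, {1, 2, 3, 8} is a clique of size 4, and the vertices of any clique must share a bag in every tree decomposition; so some bag has ≥ 4 vertices and tw(G) ≥ 3. Therefore the treewidth is 3.

3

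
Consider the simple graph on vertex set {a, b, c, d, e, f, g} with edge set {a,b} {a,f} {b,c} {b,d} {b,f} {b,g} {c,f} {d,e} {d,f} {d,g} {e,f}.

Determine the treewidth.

A width-2 tree decomposition is:
Bags: B1 = {a, b, f}  B2 = {b, d, f}  B3 = {b, d, g}  B4 = {b, c, f}  B5 = {d, e, f}
Tree: B1–B2, B2–B3, B2–B4, B2–B5
Each bag holds 3 vertices, so the decomposition has width 2, which upper-bounds the treewidth. Conversely, {b, d, g} is a clique of size 3, and the vertices of any clique must share a bag in every tree decomposition; so some bag has ≥ 3 vertices and tw(G) ≥ 2. The upper and lower bounds meet at 2, so that is the treewidth.

2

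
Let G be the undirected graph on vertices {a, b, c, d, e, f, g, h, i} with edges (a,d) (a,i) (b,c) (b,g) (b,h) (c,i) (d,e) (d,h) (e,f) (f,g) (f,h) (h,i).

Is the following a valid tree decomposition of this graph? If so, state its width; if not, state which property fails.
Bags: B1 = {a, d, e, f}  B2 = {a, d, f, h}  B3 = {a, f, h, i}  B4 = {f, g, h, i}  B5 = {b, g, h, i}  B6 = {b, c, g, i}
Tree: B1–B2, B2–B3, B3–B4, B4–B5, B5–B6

Every vertex of G appears in some bag (union = {a, b, c, d, e, f, g, h, i}); every edge is covered by a bag; and for each vertex v the set of bags containing v is connected in the bag tree. The decomposition is therefore valid. The largest bag has 4 vertices, so the width is 3.

Yes; width 3.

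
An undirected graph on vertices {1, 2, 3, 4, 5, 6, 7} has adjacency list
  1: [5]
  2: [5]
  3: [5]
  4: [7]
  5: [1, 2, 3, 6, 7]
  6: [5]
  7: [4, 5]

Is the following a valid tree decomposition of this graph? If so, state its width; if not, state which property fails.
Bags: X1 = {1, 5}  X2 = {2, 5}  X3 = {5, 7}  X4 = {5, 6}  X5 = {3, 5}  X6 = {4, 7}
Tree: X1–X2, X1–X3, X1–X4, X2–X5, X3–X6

Yes; width 1.

Every vertex of G appears in some bag (union = {1, 2, 3, 4, 5, 6, 7}); every edge is covered by a bag; and for each vertex v the set of bags containing v is connected in the bag tree. The decomposition is therefore valid. The largest bag has 2 vertices, so the width is 1.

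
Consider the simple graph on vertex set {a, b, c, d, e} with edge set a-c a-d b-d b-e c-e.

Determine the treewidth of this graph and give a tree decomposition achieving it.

Treewidth 2.
One such decomposition:
Bags: B1 = {a, c, e}  B2 = {a, b, e}  B3 = {a, b, d}
Tree: B1–B2, B2–B3

Every bag has size at most 3, so the width is 3 − 1 = 2 and tw(G) ≤ 2. For the lower bound, G contains the cycle a–c–e–b–d–a, so G is not a forest; only forests have treewidth ≤ 1, hence tw(G) ≥ 2. Hence tw(G) = 2 exactly.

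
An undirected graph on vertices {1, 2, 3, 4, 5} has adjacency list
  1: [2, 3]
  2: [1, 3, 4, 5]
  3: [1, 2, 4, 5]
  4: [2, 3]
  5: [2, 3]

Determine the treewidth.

2

A width-2 tree decomposition is:
Bags: B1 = {2, 3, 5}  B2 = {1, 2, 3}  B3 = {2, 3, 4}
Tree: B1–B2, B2–B3
Each bag holds 3 vertices, so the decomposition has width 2, which upper-bounds the treewidth. For the lower bound, the 3 vertices {1, 2, 3} are pairwise adjacent, and any tree decomposition puts a clique entirely inside one bag — forcing width ≥ 2. Therefore the treewidth is 2.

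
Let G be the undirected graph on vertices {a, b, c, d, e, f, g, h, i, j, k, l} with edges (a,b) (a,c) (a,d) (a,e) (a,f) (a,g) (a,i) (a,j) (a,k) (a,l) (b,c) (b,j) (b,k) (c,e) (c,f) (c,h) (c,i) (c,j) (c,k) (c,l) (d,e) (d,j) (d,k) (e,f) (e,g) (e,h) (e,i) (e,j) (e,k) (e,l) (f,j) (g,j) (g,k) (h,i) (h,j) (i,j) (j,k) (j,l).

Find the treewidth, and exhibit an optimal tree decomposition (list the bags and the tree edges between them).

Each bag holds 5 vertices, so the decomposition has width 4, which upper-bounds the treewidth. Conversely, {c, e, h, i, j} is a clique of size 5, and the vertices of any clique must share a bag in every tree decomposition; so some bag has ≥ 5 vertices and tw(G) ≥ 4. Therefore the treewidth is 4.

Treewidth 4.
One such decomposition:
Bags: B1 = {a, b, c, j, k}  B2 = {a, c, e, j, k}  B3 = {a, e, g, j, k}  B4 = {a, d, e, j, k}  B5 = {a, c, e, f, j}  B6 = {a, c, e, j, l}  B7 = {a, c, e, i, j}  B8 = {c, e, h, i, j}
Tree: B1–B2, B2–B3, B2–B4, B2–B5, B5–B6, B6–B7, B7–B8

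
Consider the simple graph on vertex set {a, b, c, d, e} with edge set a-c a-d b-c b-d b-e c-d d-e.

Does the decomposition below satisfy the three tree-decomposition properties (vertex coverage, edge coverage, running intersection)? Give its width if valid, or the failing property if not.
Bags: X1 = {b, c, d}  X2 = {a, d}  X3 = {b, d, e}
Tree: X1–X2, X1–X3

A tree decomposition must satisfy three properties: every vertex lies in some bag; for every edge, both endpoints lie together in some bag; and for every vertex, the bags containing it form a connected subtree. Here edge (c,a) lies in no bag, so the decomposition is invalid.

No — edge (c,a) lies in no bag.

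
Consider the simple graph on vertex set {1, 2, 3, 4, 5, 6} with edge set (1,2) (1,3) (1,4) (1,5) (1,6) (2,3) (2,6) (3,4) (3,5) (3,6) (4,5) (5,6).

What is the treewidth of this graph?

A width-3 tree decomposition is:
Bags: B1 = {1, 3, 5, 6}  B2 = {1, 3, 4, 5}  B3 = {1, 2, 3, 6}
Tree: B1–B2, B1–B3
The largest bag has 4 vertices, giving width 3; this decomposition certifies tw(G) ≤ 3. On the other hand G contains the 4-clique {1, 2, 3, 6}. A clique must lie in a single bag of any decomposition, so no decomposition can have width below 3. Combining the bounds, tw(G) = 3.

3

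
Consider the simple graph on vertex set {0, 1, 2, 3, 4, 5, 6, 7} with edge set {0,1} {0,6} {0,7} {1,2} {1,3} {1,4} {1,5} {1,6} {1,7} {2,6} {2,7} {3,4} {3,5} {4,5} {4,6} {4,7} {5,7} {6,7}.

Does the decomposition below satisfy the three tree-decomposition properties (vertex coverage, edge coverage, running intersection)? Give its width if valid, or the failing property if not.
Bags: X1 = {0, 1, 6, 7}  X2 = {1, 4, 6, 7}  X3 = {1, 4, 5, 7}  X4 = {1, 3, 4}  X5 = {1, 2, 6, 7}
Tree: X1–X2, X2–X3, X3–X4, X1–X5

No — edge (5,3) lies in no bag.

A tree decomposition must satisfy three properties: every vertex lies in some bag; for every edge, both endpoints lie together in some bag; and for every vertex, the bags containing it form a connected subtree. Here edge (5,3) lies in no bag, so the decomposition is invalid.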